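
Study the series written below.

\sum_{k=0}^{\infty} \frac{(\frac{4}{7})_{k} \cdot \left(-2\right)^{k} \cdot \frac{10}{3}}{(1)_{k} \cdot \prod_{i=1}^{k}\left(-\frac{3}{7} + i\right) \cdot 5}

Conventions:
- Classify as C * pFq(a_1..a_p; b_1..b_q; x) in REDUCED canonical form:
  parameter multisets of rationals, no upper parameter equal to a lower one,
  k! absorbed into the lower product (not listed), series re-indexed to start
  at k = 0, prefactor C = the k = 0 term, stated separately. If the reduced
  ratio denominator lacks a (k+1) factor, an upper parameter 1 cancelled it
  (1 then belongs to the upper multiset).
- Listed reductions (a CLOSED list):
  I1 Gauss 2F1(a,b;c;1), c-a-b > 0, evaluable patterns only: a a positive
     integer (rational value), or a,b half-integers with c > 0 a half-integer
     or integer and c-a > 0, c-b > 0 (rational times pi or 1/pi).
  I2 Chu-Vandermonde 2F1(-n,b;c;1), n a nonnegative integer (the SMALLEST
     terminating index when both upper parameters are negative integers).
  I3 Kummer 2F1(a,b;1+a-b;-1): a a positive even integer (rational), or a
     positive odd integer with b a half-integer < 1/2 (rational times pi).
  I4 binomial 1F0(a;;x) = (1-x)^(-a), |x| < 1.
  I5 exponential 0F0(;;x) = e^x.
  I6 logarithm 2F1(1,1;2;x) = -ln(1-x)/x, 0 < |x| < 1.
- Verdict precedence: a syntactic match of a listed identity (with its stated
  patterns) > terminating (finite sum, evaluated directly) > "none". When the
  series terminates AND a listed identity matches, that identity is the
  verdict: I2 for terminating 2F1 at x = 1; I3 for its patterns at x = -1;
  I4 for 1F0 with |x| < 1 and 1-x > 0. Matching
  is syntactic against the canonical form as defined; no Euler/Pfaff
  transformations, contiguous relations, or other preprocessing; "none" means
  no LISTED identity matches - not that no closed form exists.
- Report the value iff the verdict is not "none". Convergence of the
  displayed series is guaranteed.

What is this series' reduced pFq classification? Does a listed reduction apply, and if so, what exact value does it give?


With C = \frac{2}{3}: the canonical form is 0F0(-; -; -2). Verdict: the I5 exponential reduction fires (the 0F0 exponential series at x = -2). Exact value: \frac{2}{3} \cdot e^{-2}.

Structural cue: t_0 being \frac{2}{3}, the parameter 4/7 appears in both the upper and lower lists and cancels.
Consecutive-term ratio: r(k) = -2 * 1 / [(k+1)] - poly over poly, x = -2 from leading terms; C = \frac{2}{3} at k = 0.


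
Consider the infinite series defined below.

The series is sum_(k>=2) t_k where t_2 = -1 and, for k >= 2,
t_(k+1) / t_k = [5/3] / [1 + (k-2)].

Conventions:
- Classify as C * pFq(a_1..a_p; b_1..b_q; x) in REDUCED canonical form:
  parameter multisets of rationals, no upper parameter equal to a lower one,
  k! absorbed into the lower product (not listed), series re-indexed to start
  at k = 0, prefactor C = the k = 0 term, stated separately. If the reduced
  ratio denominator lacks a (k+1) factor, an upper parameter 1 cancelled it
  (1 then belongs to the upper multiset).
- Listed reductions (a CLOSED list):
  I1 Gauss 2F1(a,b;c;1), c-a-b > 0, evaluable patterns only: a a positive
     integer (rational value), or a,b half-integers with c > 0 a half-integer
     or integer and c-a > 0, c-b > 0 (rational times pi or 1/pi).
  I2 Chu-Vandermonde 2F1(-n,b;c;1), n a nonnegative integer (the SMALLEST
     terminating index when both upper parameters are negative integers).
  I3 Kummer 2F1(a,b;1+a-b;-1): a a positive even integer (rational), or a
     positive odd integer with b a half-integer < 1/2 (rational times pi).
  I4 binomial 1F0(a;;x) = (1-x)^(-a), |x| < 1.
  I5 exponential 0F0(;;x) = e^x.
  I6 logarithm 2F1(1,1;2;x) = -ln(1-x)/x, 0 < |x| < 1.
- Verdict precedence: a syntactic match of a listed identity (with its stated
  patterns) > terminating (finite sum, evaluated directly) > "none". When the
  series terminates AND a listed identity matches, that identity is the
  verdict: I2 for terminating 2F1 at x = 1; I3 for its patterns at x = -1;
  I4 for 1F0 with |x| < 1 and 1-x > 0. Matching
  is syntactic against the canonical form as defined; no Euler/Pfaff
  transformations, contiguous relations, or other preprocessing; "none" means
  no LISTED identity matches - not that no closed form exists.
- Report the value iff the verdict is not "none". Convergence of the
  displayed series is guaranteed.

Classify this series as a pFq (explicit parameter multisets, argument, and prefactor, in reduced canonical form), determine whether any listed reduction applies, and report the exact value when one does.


Classification (C = -1): 0F0 with upper {-}, lower {-}, argument x = 5/3. Verdict: exponential (I5) fires (the 0F0 exponential series at x = 5/3). Its exact value is (-1) * e^(5/3).

The tell: t_0 = -1 here, and factor the ratio over Q (prefactor -1): negated roots = parameters.
Term ratio: r(k) = (5/3) * 1 / [(k+1)] - rational in k. x = (5/3); t_0 = -1; negate the roots.


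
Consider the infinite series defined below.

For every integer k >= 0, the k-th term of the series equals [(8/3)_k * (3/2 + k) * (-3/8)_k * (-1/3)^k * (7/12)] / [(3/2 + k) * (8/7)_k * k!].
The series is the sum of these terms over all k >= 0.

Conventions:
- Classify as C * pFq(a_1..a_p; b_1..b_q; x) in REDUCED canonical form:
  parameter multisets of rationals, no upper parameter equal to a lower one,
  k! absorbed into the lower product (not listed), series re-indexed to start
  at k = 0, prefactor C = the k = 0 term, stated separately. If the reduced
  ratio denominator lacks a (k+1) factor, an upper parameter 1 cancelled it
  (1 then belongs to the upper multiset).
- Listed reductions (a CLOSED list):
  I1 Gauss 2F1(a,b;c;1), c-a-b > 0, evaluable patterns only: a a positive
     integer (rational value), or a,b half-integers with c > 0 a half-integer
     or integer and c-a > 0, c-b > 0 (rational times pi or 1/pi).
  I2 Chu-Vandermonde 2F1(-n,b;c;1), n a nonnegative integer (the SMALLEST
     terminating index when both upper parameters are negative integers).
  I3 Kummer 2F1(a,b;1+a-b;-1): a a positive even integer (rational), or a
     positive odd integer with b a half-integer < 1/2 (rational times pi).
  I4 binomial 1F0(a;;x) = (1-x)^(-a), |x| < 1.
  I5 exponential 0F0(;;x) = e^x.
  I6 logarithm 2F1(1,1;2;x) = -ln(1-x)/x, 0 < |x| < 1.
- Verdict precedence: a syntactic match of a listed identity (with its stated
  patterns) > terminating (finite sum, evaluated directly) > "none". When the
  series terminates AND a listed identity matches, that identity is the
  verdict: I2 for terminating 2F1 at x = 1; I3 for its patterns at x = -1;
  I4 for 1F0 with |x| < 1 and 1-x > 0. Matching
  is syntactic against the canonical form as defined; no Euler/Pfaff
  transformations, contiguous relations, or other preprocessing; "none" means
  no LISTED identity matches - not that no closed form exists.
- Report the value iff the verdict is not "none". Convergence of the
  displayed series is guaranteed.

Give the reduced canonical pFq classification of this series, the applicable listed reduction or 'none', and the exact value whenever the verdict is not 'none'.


Key step: from the first term 7/12: k + 3/2 divides numerator and denominator alike; C = 7/12 after cancelling.
Term ratio: r(k) = (-1/3) * (k-3/8) (k+8/3) / [(k+8/7) (k+1)] ; factor over Q: parameters, x = (-1/3), and C = 7/12.

This is 7/12 * 2F1(-3/8, 8/3; 8/7; -1/3) in reduced canonical form. Verdict: none. A 2F1 with upper {-3/8, 8/3} fits none of I1-I6 at x = -1/3; the sum runs forever.


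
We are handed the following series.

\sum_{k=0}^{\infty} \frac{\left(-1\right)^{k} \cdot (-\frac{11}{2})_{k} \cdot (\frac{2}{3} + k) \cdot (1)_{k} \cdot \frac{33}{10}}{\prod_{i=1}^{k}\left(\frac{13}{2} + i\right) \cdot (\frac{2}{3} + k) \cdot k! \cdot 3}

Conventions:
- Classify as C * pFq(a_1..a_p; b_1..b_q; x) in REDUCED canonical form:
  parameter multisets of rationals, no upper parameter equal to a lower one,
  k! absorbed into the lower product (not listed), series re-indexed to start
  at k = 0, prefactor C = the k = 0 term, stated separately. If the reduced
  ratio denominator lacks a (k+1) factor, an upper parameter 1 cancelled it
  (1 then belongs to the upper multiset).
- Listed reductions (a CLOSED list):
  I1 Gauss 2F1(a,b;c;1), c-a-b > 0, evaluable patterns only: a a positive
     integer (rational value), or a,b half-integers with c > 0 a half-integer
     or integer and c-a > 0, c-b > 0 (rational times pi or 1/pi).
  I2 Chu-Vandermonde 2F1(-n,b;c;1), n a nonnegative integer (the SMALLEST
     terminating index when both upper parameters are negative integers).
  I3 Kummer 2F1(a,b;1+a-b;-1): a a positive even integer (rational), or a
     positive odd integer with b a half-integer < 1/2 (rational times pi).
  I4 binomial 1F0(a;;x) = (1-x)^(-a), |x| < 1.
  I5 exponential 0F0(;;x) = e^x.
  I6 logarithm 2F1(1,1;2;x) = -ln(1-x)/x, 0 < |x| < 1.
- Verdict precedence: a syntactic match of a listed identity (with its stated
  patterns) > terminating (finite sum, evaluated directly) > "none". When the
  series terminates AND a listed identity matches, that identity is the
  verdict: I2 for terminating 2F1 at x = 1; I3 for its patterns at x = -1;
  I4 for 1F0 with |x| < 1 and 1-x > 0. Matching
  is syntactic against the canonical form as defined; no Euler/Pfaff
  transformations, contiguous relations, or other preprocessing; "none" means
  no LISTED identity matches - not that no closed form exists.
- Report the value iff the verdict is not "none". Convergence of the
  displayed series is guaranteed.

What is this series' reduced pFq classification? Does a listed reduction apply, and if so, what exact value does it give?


Canonical form: C = \frac{11}{10} times 2F1 with upper {-\frac{11}{2}, 1}, lower {\frac{15}{2}}, x = -1. Verdict (x = -1): the Kummer evaluation I3 applies (x = -1; c = \frac{15}{2} equals 1+a-b for upper {-\frac{11}{2}, 1}: listed pattern). Its exact value is \frac{33033}{40960} \cdot \pi.

Key step: x = -1 and the factor k + 2/3 cancels (top and bottom), leaving C = 11/10, x = -1.
Term ratio: r(k) = -1 * (k-\frac{11}{2}) (k+1) / [(k+\frac{15}{2}) (k+1)] - rational in k, leading ratio -1; with t_0 = \frac{11}{10}, classification follows.


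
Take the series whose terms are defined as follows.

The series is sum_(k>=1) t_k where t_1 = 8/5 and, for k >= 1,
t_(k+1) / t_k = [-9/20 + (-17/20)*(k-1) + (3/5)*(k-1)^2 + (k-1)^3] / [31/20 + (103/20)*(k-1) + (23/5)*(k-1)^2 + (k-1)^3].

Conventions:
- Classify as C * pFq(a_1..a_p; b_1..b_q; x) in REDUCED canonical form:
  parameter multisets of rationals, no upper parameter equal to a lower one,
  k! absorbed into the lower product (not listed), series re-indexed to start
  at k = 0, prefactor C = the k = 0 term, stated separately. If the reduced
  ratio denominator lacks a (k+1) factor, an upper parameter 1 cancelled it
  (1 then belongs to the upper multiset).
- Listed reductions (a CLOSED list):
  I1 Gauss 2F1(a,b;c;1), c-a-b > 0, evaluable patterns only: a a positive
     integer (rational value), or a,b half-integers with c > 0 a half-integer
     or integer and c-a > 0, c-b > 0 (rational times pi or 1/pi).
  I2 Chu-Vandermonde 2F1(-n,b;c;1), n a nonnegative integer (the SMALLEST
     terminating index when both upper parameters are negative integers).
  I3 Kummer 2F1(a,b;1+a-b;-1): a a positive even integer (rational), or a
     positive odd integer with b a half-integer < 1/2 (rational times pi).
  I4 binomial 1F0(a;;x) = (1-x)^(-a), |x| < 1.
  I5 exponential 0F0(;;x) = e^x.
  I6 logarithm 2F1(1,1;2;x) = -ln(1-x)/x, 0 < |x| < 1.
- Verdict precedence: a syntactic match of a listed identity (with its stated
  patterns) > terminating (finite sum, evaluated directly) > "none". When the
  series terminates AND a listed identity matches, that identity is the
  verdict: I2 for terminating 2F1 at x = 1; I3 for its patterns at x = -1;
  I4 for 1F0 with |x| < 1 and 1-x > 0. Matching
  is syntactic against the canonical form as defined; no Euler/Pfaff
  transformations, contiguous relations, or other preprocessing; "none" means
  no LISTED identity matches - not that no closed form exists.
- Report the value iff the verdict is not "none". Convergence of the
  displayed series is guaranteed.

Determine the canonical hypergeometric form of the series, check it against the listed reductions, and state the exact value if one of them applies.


Key step: from the first term 8/5: the ratio is unreduced: k + 1/2 divides both sides (C = 8/5).
Adjacent-term ratio: r(k) = 1 * (k-9/10) (k+1) / [(k+31/10) (k+1)] - poly over poly, x = 1 from leading terms; C = 8/5 at k = 0.

This is 8/5 * 2F1(-9/10, 1; 31/10; 1) in reduced canonical form. Verdict: Gauss (I1, integer-parameter pattern) applies (x = 1: the Gamma ratio telescopes since c-a-b = 3 > 0 and a = 1 in Z>0). Value: 28/25.


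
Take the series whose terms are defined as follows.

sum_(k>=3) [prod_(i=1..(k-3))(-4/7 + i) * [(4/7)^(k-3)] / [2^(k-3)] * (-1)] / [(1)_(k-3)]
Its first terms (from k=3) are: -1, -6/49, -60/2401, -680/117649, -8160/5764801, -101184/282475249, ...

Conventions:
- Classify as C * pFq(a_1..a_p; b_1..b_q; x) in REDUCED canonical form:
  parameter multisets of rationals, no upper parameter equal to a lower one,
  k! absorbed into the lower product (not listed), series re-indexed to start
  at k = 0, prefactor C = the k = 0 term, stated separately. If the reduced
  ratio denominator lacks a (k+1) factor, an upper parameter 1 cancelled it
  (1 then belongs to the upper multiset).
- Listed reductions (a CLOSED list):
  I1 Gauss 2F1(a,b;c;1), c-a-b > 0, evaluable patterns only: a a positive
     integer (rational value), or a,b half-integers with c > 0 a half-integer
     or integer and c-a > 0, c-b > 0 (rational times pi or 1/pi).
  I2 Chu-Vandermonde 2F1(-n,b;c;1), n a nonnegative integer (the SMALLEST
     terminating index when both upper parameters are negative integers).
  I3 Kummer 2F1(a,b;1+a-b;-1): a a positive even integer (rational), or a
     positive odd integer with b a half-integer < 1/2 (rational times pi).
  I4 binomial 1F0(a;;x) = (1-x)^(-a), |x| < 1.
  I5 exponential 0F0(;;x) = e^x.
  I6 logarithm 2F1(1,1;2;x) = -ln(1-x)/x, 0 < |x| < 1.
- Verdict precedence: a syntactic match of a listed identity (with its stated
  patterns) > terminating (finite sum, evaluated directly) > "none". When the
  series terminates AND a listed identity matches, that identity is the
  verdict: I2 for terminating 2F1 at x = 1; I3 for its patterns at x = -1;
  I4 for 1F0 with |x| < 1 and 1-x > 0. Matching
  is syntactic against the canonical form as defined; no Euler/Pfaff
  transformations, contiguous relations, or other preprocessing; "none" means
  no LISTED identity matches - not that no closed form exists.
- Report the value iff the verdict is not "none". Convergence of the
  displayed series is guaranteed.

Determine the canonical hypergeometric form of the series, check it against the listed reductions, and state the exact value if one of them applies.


Canonical form: C = -1 times 1F0 with upper {3/7}, lower {-}, x = 2/7. Verdict (x = 2/7): binomial (I4) applies (the 1F0 binomial series: exponent -3/7, x = 2/7). Hence: (-1) * (5/7)^(-3/7).

First insight: x = (2/7) and the running product (prefactor -1) telescopes to a rising factorial.
Step ratio: r(k) = (2/7) * (k+3/7) / [(k+1)] - rational in k. x = (2/7); t_0 = -1; negate the roots.


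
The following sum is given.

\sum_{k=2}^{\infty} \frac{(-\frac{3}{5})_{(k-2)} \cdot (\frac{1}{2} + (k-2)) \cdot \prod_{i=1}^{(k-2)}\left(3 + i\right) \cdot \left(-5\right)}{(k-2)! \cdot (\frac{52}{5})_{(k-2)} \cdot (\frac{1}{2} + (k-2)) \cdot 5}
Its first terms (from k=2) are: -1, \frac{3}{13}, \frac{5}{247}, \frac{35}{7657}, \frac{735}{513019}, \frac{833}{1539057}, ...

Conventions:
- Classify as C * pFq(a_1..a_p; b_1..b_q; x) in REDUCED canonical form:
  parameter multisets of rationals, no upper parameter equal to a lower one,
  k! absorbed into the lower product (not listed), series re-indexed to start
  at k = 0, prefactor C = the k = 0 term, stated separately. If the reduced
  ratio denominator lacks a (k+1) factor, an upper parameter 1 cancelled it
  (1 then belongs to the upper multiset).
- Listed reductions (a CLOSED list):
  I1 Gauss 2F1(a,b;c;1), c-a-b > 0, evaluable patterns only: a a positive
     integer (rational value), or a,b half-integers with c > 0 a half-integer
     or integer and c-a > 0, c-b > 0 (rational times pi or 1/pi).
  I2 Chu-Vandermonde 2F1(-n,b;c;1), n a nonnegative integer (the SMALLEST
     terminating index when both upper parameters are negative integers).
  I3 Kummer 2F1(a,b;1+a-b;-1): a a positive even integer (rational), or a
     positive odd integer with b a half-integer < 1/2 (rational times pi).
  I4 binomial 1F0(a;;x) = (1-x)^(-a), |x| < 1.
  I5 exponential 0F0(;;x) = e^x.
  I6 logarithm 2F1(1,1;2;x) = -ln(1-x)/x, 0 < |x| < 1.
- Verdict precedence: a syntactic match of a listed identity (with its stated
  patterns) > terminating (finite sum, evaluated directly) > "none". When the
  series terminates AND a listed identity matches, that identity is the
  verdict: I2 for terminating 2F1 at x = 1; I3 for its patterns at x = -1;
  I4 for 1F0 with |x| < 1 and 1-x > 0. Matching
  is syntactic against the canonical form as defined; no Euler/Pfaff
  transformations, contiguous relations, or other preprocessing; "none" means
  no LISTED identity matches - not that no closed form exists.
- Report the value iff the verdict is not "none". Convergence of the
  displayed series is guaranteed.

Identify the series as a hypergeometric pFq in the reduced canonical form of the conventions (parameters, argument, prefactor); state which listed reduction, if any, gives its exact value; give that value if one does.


Canonical form: C = -1 times 2F1 with upper {-\frac{3}{5}, 4}, lower {\frac{52}{5}}, x = 1. Verdict at x = 1: Gauss's theorem (I1) matches (x = 1: the Gamma ratio telescopes since c-a-b = 7 > 0 and a = 4 in Z>0). Sum: -\frac{6956}{9375}.

Structural cue: x = 1 and the running product (C = -1) telescopes to a rising factorial.
Step ratio: r(k) = 1 * (k-\frac{3}{5}) (k+4) / [(k+\frac{52}{5}) (k+1)] - rational; roots negated = parameters, x = 1, C = -1.


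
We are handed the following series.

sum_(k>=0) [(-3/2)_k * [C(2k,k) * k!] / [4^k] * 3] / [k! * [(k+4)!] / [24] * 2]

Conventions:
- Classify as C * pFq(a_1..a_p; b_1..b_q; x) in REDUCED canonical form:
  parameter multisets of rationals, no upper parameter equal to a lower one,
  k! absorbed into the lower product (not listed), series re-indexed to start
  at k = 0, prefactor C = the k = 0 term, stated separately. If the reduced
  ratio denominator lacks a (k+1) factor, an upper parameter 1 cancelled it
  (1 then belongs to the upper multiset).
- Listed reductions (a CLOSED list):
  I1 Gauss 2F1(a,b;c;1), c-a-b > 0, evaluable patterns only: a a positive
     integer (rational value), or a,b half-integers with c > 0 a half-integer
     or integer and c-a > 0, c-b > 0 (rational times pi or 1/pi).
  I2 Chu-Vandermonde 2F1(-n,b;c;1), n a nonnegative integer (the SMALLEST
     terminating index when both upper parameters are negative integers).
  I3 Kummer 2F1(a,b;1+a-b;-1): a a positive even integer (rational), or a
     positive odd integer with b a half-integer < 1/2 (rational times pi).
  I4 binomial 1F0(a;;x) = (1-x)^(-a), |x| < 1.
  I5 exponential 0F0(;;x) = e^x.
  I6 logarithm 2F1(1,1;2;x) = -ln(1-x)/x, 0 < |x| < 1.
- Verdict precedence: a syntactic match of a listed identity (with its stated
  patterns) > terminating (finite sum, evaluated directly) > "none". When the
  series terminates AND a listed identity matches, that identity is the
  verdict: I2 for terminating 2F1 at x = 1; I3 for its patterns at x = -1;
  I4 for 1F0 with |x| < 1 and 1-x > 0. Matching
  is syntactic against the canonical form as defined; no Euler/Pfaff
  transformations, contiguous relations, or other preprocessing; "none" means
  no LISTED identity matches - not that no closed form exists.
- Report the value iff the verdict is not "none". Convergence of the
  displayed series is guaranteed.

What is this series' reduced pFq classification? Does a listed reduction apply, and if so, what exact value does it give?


Classification (C = 3/2): 2F1 with upper {-3/2, 1/2}, lower {5}, argument x = 1. Verdict: Gauss (I1, half-integer pattern) fires (x = 1; upper {-3/2, 1/2} half-integers, c = 5 in the evaluable pattern). Hence: (32768/8085) / pi.

First insight: from the first term 3/2: the constant factors (prefactor 3/2) combine into one prefactor.
Consecutive-term ratio: r(k) = 1 * (k-3/2) (k+1/2) / [(k+5) (k+1)] ; factor over Q: parameters, x = 1, and C = 3/2.


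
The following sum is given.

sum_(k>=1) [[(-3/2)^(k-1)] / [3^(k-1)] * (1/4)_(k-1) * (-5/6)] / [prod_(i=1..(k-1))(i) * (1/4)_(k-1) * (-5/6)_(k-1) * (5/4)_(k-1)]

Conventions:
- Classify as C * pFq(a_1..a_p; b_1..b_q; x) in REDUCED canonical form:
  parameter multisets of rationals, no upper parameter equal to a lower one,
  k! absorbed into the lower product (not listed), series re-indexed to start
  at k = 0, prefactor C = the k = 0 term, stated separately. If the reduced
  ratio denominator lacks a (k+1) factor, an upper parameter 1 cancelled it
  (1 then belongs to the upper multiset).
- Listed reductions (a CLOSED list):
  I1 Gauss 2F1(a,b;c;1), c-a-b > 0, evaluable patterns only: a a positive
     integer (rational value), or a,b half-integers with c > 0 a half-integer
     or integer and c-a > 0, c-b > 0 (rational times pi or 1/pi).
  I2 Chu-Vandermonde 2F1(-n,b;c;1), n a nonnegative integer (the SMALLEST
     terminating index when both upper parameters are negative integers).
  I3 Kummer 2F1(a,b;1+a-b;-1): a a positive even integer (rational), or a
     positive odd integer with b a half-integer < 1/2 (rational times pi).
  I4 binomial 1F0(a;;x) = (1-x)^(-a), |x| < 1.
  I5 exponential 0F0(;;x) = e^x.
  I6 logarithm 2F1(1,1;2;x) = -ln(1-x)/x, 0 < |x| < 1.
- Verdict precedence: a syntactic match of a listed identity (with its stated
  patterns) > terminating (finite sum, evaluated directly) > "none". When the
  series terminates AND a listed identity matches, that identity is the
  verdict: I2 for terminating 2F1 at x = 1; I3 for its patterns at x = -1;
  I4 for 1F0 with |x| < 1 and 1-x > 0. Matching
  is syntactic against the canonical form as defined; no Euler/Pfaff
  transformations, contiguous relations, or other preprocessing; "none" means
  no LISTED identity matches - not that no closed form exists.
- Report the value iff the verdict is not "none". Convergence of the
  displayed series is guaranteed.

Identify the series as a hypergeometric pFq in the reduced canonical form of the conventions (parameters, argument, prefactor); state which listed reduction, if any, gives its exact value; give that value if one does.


Prefactor -5/6, argument -1/2: 0F2 with upper {-} over lower {-5/6, 5/4}. Verdict: none. Every listed pattern misses the 0F2 form at -1/2, upper {-}.

First insight: with t_0 = -5/6, the product of the first k integers (C = -5/6) is k!.
Adjacent-term ratio: r(k) = (-1/2) * 1 / [(k-5/6) (k+5/4) (k+1)] ; factor over Q: parameters, x = (-1/2), and C = -5/6.


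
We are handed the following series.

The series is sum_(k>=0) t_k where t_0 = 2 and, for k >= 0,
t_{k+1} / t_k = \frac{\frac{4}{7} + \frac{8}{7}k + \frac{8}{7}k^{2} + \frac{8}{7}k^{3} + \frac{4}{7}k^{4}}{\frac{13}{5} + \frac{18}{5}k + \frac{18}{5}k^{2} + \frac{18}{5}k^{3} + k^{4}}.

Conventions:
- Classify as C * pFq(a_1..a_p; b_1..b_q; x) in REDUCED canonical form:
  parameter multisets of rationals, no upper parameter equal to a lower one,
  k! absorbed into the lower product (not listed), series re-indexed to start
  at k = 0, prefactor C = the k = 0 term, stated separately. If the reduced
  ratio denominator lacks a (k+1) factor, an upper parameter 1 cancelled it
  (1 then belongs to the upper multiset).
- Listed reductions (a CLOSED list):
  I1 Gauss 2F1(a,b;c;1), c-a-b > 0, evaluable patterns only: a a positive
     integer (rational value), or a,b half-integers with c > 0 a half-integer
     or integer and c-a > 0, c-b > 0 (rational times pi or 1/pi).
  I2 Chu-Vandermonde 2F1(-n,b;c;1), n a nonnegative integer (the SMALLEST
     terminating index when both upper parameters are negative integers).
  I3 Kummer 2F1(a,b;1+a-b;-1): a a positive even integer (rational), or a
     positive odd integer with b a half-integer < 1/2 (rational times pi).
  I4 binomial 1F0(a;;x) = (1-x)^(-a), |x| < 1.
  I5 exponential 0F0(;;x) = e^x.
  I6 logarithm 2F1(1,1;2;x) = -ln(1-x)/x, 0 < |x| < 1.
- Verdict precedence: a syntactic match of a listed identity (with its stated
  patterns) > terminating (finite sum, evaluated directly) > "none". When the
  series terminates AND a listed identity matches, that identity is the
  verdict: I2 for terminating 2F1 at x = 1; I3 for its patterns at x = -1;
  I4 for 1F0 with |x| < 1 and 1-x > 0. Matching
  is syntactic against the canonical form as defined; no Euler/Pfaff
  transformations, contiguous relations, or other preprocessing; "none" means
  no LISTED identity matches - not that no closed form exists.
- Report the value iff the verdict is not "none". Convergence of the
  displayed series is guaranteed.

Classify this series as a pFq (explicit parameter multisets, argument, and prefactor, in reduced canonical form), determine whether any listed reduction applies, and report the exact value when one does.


x = \frac{4}{7} here; the reduced form reads 2F1, upper {1, 1}, lower {\frac{13}{5}}, C = 2. Verdict: none here - no I1-I6 shape fits x = \frac{4}{7} with lower {\frac{13}{5}}.

First insight: x = \frac{4}{7} and factor the ratio over Q (C = 2, x = 4/7): negated roots = parameters.
Step ratio: r(k) = \frac{4}{7} * (k+1) (k+1) / [(k+\frac{13}{5}) (k+1)] - rational in k. x = \frac{4}{7}; t_0 = 2; negate the roots.


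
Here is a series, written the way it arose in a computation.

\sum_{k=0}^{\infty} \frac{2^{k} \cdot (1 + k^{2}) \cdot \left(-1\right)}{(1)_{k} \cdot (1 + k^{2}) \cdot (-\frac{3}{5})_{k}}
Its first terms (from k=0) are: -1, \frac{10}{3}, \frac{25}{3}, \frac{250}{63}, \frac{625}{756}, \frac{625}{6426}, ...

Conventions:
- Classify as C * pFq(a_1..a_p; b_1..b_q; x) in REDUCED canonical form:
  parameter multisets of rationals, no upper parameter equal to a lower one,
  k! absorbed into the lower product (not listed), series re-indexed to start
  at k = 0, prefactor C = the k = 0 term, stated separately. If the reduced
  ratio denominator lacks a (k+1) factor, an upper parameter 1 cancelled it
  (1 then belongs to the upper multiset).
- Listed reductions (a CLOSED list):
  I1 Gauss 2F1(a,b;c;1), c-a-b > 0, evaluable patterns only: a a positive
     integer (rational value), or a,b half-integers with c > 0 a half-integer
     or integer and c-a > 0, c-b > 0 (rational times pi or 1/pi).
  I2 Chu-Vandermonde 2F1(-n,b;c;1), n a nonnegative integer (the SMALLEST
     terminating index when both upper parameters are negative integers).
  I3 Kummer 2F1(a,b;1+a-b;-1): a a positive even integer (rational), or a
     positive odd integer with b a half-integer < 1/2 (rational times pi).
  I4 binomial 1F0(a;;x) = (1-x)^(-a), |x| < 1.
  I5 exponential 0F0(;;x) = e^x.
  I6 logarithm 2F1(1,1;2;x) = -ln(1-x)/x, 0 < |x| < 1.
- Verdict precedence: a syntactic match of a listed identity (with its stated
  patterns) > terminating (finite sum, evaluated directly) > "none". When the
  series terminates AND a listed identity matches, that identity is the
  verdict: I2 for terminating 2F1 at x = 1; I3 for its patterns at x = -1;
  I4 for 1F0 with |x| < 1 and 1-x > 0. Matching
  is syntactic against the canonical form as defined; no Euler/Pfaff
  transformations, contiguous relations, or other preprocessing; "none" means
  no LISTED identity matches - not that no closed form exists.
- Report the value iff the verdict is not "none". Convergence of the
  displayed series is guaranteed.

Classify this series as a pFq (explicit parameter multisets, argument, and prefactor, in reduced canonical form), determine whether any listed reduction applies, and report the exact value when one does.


Structural cue: t_0 being -1, (1)_k (prefactor -1) is k! itself.
Adjacent-term ratio: r(k) = 2 * 1 / [(k-\frac{3}{5}) (k+1)] - rational in k, leading ratio 2; with t_0 = -1, classification follows.

The series (x = 2) is 0F1: upper {-}, lower {-\frac{3}{5}}, prefactor -1. Verdict: none (x = 2): each listed identity misses the multisets {-} ; {-\frac{3}{5}}.


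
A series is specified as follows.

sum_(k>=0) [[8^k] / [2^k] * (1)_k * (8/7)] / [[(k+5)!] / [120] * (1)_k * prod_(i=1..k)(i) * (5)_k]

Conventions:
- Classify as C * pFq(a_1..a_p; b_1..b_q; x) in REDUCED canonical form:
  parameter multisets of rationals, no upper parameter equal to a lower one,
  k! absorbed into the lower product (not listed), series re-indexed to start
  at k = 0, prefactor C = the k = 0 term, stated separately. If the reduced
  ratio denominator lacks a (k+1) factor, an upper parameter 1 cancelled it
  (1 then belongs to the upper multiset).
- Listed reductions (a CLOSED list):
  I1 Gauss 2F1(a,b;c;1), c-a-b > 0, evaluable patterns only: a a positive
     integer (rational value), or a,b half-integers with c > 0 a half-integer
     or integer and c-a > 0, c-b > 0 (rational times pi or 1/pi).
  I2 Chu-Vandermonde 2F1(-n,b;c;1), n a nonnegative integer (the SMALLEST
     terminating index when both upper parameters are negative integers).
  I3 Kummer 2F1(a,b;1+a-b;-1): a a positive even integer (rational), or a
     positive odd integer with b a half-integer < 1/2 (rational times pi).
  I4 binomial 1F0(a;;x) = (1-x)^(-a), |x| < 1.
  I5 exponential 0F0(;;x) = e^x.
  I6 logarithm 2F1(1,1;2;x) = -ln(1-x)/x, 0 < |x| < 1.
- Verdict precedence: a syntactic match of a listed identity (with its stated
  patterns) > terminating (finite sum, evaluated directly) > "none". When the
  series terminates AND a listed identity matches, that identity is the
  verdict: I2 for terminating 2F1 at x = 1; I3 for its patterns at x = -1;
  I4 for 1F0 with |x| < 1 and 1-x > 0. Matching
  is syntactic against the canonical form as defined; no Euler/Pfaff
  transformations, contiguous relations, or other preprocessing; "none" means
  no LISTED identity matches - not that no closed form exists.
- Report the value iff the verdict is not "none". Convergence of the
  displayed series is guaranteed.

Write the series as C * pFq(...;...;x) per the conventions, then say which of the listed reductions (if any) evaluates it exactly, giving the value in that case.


At argument 4: a 0F2 with upper {-}, lower {5, 6}, scaled by C = 8/7. Verdict: none - this 0F2 at x = 4 matches no listed pattern, and upper {-} holds no stopper.

The tell: from the first term 8/7: the denominator's factorial ratio (C = 8/7) is a lower Pochhammer.
Term ratio: r(k) = 4 * 1 / [(k+5) (k+6) (k+1)] - poly over poly, x = 4 from leading terms; C = 8/7 at k = 0.


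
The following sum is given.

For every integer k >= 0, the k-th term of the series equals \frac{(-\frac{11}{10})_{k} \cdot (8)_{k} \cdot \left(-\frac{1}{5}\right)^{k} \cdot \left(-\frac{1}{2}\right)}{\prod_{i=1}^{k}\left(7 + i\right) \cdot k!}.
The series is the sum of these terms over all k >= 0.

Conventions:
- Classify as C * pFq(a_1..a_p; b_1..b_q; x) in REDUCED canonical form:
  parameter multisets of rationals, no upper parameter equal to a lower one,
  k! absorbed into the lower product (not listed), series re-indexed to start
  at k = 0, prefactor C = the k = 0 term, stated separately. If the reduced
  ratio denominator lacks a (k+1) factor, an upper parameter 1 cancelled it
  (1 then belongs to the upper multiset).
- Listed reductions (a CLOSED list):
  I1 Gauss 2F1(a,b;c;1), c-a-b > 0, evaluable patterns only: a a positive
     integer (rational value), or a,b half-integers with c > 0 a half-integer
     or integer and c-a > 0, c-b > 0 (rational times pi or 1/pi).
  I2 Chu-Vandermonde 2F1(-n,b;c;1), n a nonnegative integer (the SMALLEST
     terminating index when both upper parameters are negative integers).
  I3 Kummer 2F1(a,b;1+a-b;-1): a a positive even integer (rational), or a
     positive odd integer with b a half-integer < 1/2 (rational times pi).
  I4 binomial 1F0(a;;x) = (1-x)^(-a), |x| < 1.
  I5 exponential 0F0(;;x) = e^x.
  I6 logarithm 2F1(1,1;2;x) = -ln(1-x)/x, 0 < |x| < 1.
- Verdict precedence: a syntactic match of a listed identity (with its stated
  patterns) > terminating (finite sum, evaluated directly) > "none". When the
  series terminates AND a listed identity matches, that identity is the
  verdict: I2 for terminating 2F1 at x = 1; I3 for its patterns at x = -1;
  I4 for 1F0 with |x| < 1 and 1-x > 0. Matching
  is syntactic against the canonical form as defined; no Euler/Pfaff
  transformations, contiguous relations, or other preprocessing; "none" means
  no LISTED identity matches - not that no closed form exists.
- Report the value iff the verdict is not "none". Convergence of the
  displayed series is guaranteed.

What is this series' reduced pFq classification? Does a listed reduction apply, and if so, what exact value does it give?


The series (x = -\frac{1}{5}) is 1F0: upper {-\frac{11}{10}}, lower {-}, prefactor -\frac{1}{2}. Verdict: the binomial series (I4) matches (the 1F0 binomial series: exponent 11/10, x = -\frac{1}{5}). Its exact value is \left(-\frac{1}{2}\right) \cdot \left(\frac{6}{5}\right)^{\frac{11}{10}}.

Structural cue: t_0 = -\frac{1}{2} here, and the lower running product (C = -1/2) is a rising factorial.
Adjacent-term ratio: r(k) = -\frac{1}{5} * (k-\frac{11}{10}) / [(k+1)] - rational; roots negated = parameters, x = -\frac{1}{5}, C = -\frac{1}{2}.


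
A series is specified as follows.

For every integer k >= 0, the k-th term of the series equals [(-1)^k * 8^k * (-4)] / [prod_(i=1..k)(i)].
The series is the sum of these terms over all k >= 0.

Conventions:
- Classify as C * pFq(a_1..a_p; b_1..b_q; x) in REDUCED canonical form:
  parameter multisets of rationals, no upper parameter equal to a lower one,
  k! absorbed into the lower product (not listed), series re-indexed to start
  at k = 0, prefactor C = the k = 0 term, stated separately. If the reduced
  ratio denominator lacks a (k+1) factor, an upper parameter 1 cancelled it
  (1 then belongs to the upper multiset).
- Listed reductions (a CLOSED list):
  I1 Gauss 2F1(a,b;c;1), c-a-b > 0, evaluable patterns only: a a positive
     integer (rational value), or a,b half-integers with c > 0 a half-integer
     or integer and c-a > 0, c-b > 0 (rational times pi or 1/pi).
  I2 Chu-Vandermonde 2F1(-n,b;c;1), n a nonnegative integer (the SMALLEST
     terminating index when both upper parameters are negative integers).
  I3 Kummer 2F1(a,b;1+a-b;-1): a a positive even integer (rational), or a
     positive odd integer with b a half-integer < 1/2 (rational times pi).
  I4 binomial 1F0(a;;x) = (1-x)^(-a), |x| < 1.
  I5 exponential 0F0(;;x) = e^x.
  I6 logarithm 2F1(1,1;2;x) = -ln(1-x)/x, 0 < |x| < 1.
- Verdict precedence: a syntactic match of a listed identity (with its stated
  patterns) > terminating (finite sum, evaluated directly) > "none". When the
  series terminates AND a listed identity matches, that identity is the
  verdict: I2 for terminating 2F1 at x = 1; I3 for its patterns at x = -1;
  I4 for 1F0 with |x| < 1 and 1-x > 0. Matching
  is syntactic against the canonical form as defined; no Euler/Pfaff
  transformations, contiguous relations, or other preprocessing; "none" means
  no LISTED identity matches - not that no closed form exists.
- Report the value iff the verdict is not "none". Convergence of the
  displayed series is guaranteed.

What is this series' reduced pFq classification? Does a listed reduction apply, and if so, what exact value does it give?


Classification (C = -4): 0F0 with upper {-}, lower {-}, argument x = -8. Verdict: the I5 exponential reduction matches (the 0F0 exponential series at x = -8). Sum: (-4) * e^(-8).

The tell: t_0 = -4 here, and the (-1)^k factor (prefactor -4) folds into the argument's sign.
Adjacent-term ratio: r(k) = (-8) * 1 / [(k+1)] - rational; roots negated = parameters, x = (-8), C = -4.


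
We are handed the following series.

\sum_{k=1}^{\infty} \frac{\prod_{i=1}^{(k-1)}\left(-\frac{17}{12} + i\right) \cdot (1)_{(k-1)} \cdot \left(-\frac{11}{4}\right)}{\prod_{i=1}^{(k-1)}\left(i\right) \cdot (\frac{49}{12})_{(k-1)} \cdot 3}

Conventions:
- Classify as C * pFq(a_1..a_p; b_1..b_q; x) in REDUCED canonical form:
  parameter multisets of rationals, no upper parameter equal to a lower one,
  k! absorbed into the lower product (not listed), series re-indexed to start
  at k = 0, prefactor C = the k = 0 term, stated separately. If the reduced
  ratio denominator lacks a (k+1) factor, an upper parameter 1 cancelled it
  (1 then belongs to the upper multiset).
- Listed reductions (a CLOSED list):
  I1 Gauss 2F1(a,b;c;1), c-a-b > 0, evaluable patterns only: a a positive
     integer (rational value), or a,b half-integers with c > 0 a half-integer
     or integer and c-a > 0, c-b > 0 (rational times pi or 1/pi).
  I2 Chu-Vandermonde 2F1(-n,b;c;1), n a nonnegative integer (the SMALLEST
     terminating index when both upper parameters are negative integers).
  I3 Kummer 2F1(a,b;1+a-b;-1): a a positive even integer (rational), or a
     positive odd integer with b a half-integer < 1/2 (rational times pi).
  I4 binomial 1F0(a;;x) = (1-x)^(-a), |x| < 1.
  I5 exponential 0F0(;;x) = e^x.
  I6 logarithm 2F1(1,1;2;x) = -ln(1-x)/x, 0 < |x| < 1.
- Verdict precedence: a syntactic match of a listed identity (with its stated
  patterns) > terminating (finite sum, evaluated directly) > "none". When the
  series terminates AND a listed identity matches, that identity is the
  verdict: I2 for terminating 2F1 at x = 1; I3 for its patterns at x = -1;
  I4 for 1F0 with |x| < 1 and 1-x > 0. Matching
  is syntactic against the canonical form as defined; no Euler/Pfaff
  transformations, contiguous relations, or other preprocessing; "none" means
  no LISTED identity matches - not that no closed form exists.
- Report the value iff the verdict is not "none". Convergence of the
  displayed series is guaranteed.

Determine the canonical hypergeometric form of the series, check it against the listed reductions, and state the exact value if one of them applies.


At argument 1: a 2F1 with upper {-\frac{5}{12}, 1}, lower {\frac{49}{12}}, scaled by C = -\frac{11}{12}. Verdict: this is the Gauss summation I1 (x = 1: the Gamma ratio telescopes since c-a-b = 7/2 > 0 and a = 1 in Z>0). Value: -\frac{407}{504}.

First insight: t_0 = -\frac{11}{12} here, and the product of the first k integers (prefactor -11/12) is k!.
Step ratio: r(k) = 1 * (k-\frac{5}{12}) (k+1) / [(k+\frac{49}{12}) (k+1)] - rational in k, leading ratio 1; with t_0 = -\frac{11}{12}, classification follows.


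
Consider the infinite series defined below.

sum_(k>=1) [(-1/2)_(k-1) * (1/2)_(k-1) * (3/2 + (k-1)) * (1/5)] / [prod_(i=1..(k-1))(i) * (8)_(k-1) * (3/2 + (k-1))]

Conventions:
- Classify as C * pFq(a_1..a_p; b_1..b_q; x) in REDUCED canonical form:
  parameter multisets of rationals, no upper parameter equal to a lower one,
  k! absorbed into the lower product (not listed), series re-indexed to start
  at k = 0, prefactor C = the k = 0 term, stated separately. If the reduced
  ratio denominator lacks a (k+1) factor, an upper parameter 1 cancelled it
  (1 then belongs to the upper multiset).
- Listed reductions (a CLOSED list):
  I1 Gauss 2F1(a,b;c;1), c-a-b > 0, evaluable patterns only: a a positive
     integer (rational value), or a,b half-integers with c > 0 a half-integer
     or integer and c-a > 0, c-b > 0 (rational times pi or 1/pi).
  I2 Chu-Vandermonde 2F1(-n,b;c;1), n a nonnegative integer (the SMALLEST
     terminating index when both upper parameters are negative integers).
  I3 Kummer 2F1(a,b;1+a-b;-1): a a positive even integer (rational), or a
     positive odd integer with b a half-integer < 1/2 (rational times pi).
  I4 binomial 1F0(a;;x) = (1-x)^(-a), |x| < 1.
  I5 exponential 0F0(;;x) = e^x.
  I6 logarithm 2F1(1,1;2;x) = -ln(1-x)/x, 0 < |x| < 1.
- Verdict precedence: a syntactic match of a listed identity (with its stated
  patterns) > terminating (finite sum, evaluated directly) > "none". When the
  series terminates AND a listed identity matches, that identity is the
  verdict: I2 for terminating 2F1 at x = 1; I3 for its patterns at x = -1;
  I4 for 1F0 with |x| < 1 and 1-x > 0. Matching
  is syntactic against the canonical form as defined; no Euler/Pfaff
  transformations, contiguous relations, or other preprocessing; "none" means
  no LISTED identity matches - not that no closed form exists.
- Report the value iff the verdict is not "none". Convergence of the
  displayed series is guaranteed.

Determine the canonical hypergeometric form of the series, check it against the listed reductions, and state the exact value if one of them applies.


First insight: from the first term 1/5: the product of the first k integers (prefactor 1/5) is k!.
Step ratio: r(k) = 1 * (k-1/2) (k+1/2) / [(k+8) (k+1)] - rational in k, leading ratio 1; with t_0 = 1/5, classification follows.

x = 1 here; the reduced form reads 2F1, upper {-1/2, 1/2}, lower {8}, C = 1/5. Verdict: Gauss (I1, half-integer pattern) matches (x = 1; upper {-1/2, 1/2} half-integers, c = 8 in the evaluable pattern). Its exact value is (8388608/13803075) / pi.
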